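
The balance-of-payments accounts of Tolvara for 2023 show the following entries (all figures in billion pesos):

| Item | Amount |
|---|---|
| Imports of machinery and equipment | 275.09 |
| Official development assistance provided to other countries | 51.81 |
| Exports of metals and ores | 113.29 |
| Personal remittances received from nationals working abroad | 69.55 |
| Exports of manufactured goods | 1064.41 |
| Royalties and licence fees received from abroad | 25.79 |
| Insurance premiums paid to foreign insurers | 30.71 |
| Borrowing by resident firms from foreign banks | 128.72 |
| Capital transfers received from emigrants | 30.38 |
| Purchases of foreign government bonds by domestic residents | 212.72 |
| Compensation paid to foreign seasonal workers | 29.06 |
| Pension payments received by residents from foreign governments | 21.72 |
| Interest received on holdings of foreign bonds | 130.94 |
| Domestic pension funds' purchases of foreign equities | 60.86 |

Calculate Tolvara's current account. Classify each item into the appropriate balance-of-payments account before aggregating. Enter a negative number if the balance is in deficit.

1039.03

Goods: 113.29 + 1064.41 - 275.09 = 902.61
Services: 25.79 - 30.71 = -4.92
Primary income: 130.94 - 29.06 = 101.88
Secondary income: 21.72 - 51.81 + 69.55 = 39.46
Current account = 902.61 + (-4.92) + 101.88 + 39.46 = 1039.03
(Excluded from the current account — financial account: borrowing by resident firms from foreign banks 128.72, purchases of foreign government bonds by domestic residents 212.72, domestic pension funds' purchases of foreign equities 60.86; capital account: capital transfers received from emigrants 30.38.)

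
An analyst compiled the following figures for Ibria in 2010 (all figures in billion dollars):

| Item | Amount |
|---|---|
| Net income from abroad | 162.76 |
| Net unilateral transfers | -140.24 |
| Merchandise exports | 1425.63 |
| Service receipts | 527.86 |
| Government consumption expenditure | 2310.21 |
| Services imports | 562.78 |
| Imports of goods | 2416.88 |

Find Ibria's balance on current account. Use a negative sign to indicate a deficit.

-1003.65

Goods balance = 1425.63 - 2416.88 = -991.25
Services balance = 527.86 - 562.78 = -34.92
Trade balance (goods + services) = -991.25 + (-34.92) = -1026.17
Net primary income = 162.76
Net secondary income = -140.24
Current account = -1026.17 + 162.76 + (-140.24) = -1003.65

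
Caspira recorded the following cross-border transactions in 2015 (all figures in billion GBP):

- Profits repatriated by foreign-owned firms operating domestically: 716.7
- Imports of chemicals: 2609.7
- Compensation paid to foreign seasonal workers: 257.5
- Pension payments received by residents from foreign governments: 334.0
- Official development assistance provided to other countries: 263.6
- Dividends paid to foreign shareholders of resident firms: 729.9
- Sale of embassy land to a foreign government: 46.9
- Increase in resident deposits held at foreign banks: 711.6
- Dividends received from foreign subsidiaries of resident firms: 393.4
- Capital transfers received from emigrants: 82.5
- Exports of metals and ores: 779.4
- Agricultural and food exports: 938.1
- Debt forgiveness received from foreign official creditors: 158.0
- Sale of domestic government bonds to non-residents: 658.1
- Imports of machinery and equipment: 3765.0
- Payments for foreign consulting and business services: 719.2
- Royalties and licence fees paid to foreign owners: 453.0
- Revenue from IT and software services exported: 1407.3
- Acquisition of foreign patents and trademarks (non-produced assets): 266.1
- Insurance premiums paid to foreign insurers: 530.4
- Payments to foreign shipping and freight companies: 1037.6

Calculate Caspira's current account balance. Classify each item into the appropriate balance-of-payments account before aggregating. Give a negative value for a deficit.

-7230.4

Goods: -3765.0 - 2609.7 + 779.4 + 938.1 = -4657.2
Services: 1407.3 - 453.0 - 530.4 - 719.2 - 1037.6 = -1332.9
Primary income: -257.5 - 729.9 + 393.4 - 716.7 = -1310.7
Secondary income: 334.0 - 263.6 = 70.4
Current account = (-4657.2) + (-1332.9) + (-1310.7) + 70.4 = -7230.4
(Excluded from the current account — capital account: sale of embassy land to a foreign government 46.9, capital transfers received from emigrants 82.5, debt forgiveness received from foreign official creditors 158.0, acquisition of foreign patents and trademarks (non-produced assets) 266.1; financial account: increase in resident deposits held at foreign banks 711.6, sale of domestic government bonds to non-residents 658.1.)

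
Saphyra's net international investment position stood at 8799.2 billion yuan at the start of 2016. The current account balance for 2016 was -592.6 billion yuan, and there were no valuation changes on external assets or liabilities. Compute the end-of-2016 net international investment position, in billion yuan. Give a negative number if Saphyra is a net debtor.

8206.6

With no valuation effects, change in NIIP = current account = -592.6
End-of-year NIIP = 8799.2 + (-592.6) = 8206.6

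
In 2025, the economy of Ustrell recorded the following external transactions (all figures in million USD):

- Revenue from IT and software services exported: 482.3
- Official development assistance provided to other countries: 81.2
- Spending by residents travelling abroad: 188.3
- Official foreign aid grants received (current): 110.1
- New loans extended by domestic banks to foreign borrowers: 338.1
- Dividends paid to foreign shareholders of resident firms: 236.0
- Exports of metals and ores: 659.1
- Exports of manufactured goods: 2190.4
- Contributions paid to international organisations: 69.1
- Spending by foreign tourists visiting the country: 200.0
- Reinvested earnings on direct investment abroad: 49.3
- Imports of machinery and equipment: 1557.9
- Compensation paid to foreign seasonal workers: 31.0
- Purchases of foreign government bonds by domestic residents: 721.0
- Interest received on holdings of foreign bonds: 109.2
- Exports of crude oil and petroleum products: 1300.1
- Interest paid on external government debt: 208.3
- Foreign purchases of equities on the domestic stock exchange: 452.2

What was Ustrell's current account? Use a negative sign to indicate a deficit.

2728.7

Goods: 659.1 - 1557.9 + 2190.4 + 1300.1 = 2591.7
Services: 200.0 - 188.3 + 482.3 = 494.0
Primary income: 49.3 - 31.0 + 109.2 - 208.3 - 236.0 = -316.8
Secondary income: -81.2 + 110.1 - 69.1 = -40.2
Current account = 2591.7 + 494.0 + (-316.8) + (-40.2) = 2728.7
(Excluded from the current account — financial account: new loans extended by domestic banks to foreign borrowers 338.1, purchases of foreign government bonds by domestic residents 721.0, foreign purchases of equities on the domestic stock exchange 452.2.)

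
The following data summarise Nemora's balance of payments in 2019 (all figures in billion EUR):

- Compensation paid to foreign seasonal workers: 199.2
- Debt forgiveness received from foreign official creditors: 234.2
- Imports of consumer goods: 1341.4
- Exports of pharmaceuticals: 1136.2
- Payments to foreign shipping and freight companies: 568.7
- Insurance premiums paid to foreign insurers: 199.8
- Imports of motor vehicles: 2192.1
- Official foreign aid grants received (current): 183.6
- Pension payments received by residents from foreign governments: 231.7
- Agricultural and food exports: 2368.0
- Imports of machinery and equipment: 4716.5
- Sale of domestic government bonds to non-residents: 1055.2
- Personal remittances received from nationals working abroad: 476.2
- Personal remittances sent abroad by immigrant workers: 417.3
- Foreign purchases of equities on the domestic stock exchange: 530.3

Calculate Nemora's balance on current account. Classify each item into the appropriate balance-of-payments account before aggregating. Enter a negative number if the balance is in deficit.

-5239.3

Goods: -1341.4 - 4716.5 + 2368.0 - 2192.1 + 1136.2 = -4745.8
Services: -568.7 - 199.8 = -768.5
Primary income: -199.2
Secondary income: 476.2 + 231.7 - 417.3 + 183.6 = 474.2
Current account = (-4745.8) + (-768.5) + (-199.2) + 474.2 = -5239.3
(Excluded from the current account — capital account: debt forgiveness received from foreign official creditors 234.2; financial account: sale of domestic government bonds to non-residents 1055.2, foreign purchases of equities on the domestic stock exchange 530.3.)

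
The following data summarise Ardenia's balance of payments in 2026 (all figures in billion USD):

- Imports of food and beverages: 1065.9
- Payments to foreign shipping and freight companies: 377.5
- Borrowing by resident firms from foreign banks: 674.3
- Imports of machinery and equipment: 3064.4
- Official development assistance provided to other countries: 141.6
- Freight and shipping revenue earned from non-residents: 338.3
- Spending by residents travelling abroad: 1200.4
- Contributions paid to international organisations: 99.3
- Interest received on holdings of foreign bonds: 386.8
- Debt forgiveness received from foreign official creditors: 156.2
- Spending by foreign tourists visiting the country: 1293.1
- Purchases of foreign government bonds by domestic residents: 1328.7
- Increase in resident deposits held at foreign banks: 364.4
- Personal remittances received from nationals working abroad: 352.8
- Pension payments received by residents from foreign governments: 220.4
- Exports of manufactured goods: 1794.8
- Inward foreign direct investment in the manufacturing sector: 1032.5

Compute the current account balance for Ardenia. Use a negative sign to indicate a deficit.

Goods: 1794.8 - 1065.9 - 3064.4 = -2335.5
Services: 338.3 - 1200.4 - 377.5 + 1293.1 = 53.5
Primary income: 386.8
Secondary income: 220.4 - 141.6 - 99.3 + 352.8 = 332.3
Current account = (-2335.5) + 53.5 + 386.8 + 332.3 = -1562.9
(Excluded from the current account — financial account: borrowing by resident firms from foreign banks 674.3, purchases of foreign government bonds by domestic residents 1328.7, increase in resident deposits held at foreign banks 364.4, inward foreign direct investment in the manufacturing sector 1032.5; capital account: debt forgiveness received from foreign official creditors 156.2.)

-1562.9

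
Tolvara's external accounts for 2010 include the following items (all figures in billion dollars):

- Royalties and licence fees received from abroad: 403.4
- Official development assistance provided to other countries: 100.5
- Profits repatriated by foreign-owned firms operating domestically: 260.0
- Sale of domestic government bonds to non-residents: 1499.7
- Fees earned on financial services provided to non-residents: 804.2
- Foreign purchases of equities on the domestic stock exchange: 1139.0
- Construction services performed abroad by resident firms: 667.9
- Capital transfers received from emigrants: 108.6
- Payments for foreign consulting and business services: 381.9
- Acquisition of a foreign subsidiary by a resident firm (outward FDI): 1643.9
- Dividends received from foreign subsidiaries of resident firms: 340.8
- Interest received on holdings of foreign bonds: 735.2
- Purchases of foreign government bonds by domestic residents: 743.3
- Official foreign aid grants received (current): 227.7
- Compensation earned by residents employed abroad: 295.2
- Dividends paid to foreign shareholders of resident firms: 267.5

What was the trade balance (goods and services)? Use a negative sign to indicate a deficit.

1493.6

Services: -381.9 + 804.2 + 403.4 + 667.9 = 1493.6
Trade balance = 0.0 + 1493.6 = 1493.6
(Excluded from the trade balance — secondary income: official development assistance provided to other countries 100.5, official foreign aid grants received (current) 227.7; primary income: profits repatriated by foreign-owned firms operating domestically 260.0, dividends received from foreign subsidiaries of resident firms 340.8, interest received on holdings of foreign bonds 735.2, compensation earned by residents employed abroad 295.2, dividends paid to foreign shareholders of resident firms 267.5; financial account: sale of domestic government bonds to non-residents 1499.7, foreign purchases of equities on the domestic stock exchange 1139.0, acquisition of a foreign subsidiary by a resident firm (outward FDI) 1643.9, purchases of foreign government bonds by domestic residents 743.3; capital account: capital transfers received from emigrants 108.6.)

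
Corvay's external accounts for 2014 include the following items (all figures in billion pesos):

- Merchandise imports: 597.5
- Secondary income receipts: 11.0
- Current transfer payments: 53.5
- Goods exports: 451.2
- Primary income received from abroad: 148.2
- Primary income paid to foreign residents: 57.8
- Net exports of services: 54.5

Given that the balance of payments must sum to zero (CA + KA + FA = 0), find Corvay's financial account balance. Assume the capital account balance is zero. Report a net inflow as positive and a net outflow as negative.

Goods balance = 451.2 - 597.5 = -146.3
Services balance = 54.5
Trade balance (goods + services) = -146.3 + 54.5 = -91.8
Net primary income = 148.2 - 57.8 = 90.4
Net secondary income = 11.0 - 53.5 = -42.5
Current account = -91.8 + 90.4 + (-42.5) = -43.9
Financial account = -(-43.9) = 43.9

43.9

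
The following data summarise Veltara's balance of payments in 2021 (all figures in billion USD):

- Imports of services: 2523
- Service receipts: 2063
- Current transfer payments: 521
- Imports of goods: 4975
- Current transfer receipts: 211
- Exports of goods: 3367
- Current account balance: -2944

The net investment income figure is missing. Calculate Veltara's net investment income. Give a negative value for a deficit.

-566

Current account = goods balance + services balance + net primary income + net secondary income
Sum of the known components = -2378
Net investment income = CA - (known components) = -2944 - (-2378) = -566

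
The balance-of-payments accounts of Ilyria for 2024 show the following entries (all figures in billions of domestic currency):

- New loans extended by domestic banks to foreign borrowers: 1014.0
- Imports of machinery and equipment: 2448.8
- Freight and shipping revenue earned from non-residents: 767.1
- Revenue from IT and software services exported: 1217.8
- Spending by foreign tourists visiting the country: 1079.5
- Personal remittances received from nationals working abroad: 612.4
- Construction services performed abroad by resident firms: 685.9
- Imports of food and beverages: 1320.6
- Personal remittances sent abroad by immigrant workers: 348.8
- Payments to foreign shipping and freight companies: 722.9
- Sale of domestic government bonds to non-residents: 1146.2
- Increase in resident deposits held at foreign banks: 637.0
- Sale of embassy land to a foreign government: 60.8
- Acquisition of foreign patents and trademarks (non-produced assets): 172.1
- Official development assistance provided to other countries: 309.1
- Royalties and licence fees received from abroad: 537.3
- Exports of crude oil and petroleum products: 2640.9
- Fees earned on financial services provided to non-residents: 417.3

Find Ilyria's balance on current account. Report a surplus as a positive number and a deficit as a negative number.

2808.0

Goods: -1320.6 - 2448.8 + 2640.9 = -1128.5
Services: 537.3 + 685.9 + 417.3 + 767.1 + 1217.8 - 722.9 + 1079.5 = 3982.0
Secondary income: -309.1 + 612.4 - 348.8 = -45.5
Current account = (-1128.5) + 3982.0 + (-45.5) = 2808.0
(Excluded from the current account — financial account: new loans extended by domestic banks to foreign borrowers 1014.0, sale of domestic government bonds to non-residents 1146.2, increase in resident deposits held at foreign banks 637.0; capital account: sale of embassy land to a foreign government 60.8, acquisition of foreign patents and trademarks (non-produced assets) 172.1.)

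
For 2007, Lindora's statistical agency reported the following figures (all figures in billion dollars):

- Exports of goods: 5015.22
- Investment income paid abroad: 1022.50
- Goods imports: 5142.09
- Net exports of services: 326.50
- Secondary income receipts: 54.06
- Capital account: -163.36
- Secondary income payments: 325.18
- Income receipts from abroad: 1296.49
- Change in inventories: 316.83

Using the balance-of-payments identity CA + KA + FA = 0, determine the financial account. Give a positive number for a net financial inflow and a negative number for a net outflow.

-39.14

Goods balance = 5015.22 - 5142.09 = -126.87
Services balance = 326.50
Trade balance (goods + services) = -126.87 + 326.50 = 199.63
Net primary income = 1296.49 - 1022.50 = 273.99
Net secondary income = 54.06 - 325.18 = -271.12
Current account = 199.63 + 273.99 + (-271.12) = 202.50
Financial account = -(202.50 + (-163.36)) = -39.14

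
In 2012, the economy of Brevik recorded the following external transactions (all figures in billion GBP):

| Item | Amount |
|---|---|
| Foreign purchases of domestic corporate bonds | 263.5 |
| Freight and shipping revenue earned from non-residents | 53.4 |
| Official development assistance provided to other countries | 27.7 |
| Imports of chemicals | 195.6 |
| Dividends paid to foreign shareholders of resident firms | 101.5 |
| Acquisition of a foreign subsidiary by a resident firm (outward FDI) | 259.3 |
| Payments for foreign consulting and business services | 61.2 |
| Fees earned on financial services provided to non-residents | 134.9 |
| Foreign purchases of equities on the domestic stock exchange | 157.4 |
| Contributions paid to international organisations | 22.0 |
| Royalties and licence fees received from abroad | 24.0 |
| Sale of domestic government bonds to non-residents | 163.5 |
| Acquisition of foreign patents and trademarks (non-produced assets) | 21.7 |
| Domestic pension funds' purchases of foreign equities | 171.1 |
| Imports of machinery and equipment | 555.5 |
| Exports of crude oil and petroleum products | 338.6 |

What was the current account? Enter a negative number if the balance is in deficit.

-412.6

Goods: -195.6 - 555.5 + 338.6 = -412.5
Services: 53.4 - 61.2 + 24.0 + 134.9 = 151.1
Primary income: -101.5
Secondary income: -27.7 - 22.0 = -49.7
Current account = (-412.5) + 151.1 + (-101.5) + (-49.7) = -412.6
(Excluded from the current account — financial account: foreign purchases of domestic corporate bonds 263.5, acquisition of a foreign subsidiary by a resident firm (outward FDI) 259.3, foreign purchases of equities on the domestic stock exchange 157.4, sale of domestic government bonds to non-residents 163.5, domestic pension funds' purchases of foreign equities 171.1; capital account: acquisition of foreign patents and trademarks (non-produced assets) 21.7.)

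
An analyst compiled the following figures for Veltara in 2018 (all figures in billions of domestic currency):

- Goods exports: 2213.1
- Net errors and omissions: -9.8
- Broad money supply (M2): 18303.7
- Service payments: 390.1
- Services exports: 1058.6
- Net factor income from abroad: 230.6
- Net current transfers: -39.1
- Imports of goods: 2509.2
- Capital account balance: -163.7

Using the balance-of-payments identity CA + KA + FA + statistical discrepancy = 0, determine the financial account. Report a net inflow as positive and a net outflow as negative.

Goods balance = 2213.1 - 2509.2 = -296.1
Services balance = 1058.6 - 390.1 = 668.5
Trade balance (goods + services) = -296.1 + 668.5 = 372.4
Net primary income = 230.6
Net secondary income = -39.1
Current account = 372.4 + 230.6 + (-39.1) = 563.9
Financial account = -(563.9 + (-163.7) + (-9.8)) = -390.4

-390.4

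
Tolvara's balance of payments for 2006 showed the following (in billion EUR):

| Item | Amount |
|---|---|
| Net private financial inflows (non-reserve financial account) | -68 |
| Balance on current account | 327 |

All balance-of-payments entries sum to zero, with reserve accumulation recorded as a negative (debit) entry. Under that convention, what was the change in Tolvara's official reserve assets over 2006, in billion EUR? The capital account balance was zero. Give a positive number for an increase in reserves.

Official reserve transactions balance = -(327 + (-68)) = -259
An accumulation of reserves is recorded as a debit (negative entry), so the change in the stock of reserves is the negative of that balance.
Change in official reserves = -(-259) = 259

259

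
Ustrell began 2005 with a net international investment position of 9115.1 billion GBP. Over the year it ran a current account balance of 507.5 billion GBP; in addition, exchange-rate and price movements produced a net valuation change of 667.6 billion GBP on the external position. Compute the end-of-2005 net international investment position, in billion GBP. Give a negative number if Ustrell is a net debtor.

10290.2

Change in NIIP = current account + net valuation change = 507.5 + 667.6 = 1175.1
End-of-year NIIP = 9115.1 + 1175.1 = 10290.2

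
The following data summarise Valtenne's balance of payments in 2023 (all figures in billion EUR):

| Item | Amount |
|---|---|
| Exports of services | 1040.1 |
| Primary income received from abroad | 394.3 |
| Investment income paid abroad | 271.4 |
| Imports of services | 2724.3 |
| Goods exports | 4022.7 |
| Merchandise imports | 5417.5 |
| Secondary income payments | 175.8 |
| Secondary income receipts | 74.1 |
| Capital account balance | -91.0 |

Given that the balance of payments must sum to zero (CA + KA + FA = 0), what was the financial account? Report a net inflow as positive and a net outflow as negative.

Goods balance = 4022.7 - 5417.5 = -1394.8
Services balance = 1040.1 - 2724.3 = -1684.2
Trade balance (goods + services) = -1394.8 + (-1684.2) = -3079.0
Net primary income = 394.3 - 271.4 = 122.9
Net secondary income = 74.1 - 175.8 = -101.7
Current account = -3079.0 + 122.9 + (-101.7) = -3057.8
Financial account = -(-3057.8 + (-91.0)) = 3148.8

3148.8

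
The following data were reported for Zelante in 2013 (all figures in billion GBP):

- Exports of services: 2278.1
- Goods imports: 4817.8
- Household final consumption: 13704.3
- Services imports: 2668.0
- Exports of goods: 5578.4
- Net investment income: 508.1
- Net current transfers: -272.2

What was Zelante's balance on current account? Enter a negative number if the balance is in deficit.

Goods balance = 5578.4 - 4817.8 = 760.6
Services balance = 2278.1 - 2668.0 = -389.9
Trade balance (goods + services) = 760.6 + (-389.9) = 370.7
Net primary income = 508.1
Net secondary income = -272.2
Current account = 370.7 + 508.1 + (-272.2) = 606.6

606.6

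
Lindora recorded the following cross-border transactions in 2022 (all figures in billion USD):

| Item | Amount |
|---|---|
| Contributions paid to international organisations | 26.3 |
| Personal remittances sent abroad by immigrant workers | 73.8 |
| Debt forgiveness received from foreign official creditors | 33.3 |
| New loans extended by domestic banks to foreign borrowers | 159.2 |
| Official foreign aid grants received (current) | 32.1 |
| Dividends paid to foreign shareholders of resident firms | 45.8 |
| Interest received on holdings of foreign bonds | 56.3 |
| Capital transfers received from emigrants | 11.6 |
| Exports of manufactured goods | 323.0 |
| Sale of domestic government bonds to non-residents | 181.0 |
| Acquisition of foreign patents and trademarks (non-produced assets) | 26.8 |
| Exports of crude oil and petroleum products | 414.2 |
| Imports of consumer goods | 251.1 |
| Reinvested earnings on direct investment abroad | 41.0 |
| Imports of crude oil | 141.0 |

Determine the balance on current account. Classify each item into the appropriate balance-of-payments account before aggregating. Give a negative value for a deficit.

Goods: 414.2 - 251.1 - 141.0 + 323.0 = 345.1
Primary income: 56.3 + 41.0 - 45.8 = 51.5
Secondary income: -26.3 + 32.1 - 73.8 = -68.0
Current account = 345.1 + 51.5 + (-68.0) = 328.6
(Excluded from the current account — capital account: debt forgiveness received from foreign official creditors 33.3, capital transfers received from emigrants 11.6, acquisition of foreign patents and trademarks (non-produced assets) 26.8; financial account: new loans extended by domestic banks to foreign borrowers 159.2, sale of domestic government bonds to non-residents 181.0.)

328.6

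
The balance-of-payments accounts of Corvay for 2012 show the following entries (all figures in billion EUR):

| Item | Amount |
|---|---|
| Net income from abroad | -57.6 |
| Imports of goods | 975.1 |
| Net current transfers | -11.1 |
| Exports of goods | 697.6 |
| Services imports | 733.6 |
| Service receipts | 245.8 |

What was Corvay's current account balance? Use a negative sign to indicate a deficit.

-834.0

Goods balance = 697.6 - 975.1 = -277.5
Services balance = 245.8 - 733.6 = -487.8
Trade balance (goods + services) = -277.5 + (-487.8) = -765.3
Net primary income = -57.6
Net secondary income = -11.1
Current account = -765.3 + (-57.6) + (-11.1) = -834.0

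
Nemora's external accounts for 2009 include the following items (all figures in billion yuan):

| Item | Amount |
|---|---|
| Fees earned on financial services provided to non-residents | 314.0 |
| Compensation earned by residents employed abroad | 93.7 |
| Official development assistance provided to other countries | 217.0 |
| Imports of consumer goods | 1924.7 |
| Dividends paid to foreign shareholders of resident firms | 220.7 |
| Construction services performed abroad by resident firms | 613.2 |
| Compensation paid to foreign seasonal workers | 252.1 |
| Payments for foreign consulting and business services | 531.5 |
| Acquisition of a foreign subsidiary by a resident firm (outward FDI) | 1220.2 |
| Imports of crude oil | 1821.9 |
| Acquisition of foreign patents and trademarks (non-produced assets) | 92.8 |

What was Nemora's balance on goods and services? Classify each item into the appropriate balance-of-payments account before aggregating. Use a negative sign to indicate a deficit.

-3350.9

Goods: -1821.9 - 1924.7 = -3746.6
Services: -531.5 + 613.2 + 314.0 = 395.7
Trade balance = -3746.6 + 395.7 = -3350.9
(Excluded from the trade balance — primary income: compensation earned by residents employed abroad 93.7, dividends paid to foreign shareholders of resident firms 220.7, compensation paid to foreign seasonal workers 252.1; secondary income: official development assistance provided to other countries 217.0; financial account: acquisition of a foreign subsidiary by a resident firm (outward FDI) 1220.2; capital account: acquisition of foreign patents and trademarks (non-produced assets) 92.8.)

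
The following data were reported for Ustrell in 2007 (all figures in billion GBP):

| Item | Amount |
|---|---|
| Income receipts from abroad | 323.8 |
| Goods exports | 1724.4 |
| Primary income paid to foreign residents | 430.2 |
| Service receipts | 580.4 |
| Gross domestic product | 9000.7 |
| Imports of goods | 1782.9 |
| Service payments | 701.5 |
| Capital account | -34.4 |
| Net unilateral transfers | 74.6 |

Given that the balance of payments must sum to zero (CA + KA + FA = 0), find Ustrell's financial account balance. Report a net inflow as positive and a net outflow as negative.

Goods balance = 1724.4 - 1782.9 = -58.5
Services balance = 580.4 - 701.5 = -121.1
Trade balance (goods + services) = -58.5 + (-121.1) = -179.6
Net primary income = 323.8 - 430.2 = -106.4
Net secondary income = 74.6
Current account = -179.6 + (-106.4) + 74.6 = -211.4
Financial account = -(-211.4 + (-34.4)) = 245.8

245.8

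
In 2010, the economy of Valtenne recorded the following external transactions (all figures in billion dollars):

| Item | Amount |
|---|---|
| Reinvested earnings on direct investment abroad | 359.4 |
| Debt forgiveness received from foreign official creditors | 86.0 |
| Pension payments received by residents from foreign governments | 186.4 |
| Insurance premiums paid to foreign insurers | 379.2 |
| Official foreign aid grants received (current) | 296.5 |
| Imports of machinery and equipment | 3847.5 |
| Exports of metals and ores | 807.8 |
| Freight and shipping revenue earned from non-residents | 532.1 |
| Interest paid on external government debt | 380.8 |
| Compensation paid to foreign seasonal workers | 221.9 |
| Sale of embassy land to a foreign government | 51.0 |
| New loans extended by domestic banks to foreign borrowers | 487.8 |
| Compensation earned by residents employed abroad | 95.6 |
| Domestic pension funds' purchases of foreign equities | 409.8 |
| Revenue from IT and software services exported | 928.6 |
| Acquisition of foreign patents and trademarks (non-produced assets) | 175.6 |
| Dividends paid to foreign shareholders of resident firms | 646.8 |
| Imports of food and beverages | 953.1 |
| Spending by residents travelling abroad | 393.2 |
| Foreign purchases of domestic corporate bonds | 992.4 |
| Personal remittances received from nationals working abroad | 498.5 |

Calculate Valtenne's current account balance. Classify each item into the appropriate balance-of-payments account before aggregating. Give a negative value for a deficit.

Goods: -3847.5 + 807.8 - 953.1 = -3992.8
Services: 532.1 - 393.2 + 928.6 - 379.2 = 688.3
Primary income: 95.6 + 359.4 - 380.8 - 646.8 - 221.9 = -794.5
Secondary income: 186.4 + 498.5 + 296.5 = 981.4
Current account = (-3992.8) + 688.3 + (-794.5) + 981.4 = -3117.6
(Excluded from the current account — capital account: debt forgiveness received from foreign official creditors 86.0, sale of embassy land to a foreign government 51.0, acquisition of foreign patents and trademarks (non-produced assets) 175.6; financial account: new loans extended by domestic banks to foreign borrowers 487.8, domestic pension funds' purchases of foreign equities 409.8, foreign purchases of domestic corporate bonds 992.4.)

-3117.6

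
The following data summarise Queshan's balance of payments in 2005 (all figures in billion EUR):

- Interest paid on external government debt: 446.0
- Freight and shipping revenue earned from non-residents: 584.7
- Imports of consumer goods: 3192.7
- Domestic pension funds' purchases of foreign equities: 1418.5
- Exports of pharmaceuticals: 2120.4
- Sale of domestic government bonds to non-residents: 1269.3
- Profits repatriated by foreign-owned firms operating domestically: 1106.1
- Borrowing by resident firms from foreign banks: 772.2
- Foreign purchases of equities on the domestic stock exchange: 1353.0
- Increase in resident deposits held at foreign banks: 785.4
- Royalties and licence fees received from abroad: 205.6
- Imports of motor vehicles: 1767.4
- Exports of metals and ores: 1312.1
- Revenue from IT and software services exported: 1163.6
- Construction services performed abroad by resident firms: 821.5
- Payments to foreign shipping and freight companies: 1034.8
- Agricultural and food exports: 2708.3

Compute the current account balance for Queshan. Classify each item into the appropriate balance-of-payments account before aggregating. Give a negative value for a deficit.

1369.2

Goods: 1312.1 - 1767.4 - 3192.7 + 2708.3 + 2120.4 = 1180.7
Services: -1034.8 + 1163.6 + 205.6 + 584.7 + 821.5 = 1740.6
Primary income: -446.0 - 1106.1 = -1552.1
Current account = 1180.7 + 1740.6 + (-1552.1) = 1369.2
(Excluded from the current account — financial account: domestic pension funds' purchases of foreign equities 1418.5, sale of domestic government bonds to non-residents 1269.3, borrowing by resident firms from foreign banks 772.2, foreign purchases of equities on the domestic stock exchange 1353.0, increase in resident deposits held at foreign banks 785.4.)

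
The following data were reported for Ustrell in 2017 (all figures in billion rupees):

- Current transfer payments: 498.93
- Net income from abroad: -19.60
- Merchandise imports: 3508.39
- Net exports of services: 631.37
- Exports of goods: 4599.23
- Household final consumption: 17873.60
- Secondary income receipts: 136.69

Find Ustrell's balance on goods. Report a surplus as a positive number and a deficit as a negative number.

1090.84

Goods balance = 4599.23 - 3508.39 = 1090.84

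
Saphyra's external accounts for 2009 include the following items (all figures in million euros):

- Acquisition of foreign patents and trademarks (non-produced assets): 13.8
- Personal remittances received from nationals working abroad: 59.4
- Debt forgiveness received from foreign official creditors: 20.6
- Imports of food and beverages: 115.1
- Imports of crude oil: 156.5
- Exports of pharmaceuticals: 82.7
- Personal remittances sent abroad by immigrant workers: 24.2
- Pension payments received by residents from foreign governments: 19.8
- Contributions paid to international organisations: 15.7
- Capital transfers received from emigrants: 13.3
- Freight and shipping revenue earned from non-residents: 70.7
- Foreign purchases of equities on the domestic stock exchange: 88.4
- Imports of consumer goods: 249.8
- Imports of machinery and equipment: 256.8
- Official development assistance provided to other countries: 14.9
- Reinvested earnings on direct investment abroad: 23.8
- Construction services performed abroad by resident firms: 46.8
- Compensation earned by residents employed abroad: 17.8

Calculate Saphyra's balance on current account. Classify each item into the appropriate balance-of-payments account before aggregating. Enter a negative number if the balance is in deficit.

-512.0

Goods: -156.5 - 115.1 - 249.8 - 256.8 + 82.7 = -695.5
Services: 70.7 + 46.8 = 117.5
Primary income: 17.8 + 23.8 = 41.6
Secondary income: 19.8 - 15.7 - 14.9 + 59.4 - 24.2 = 24.4
Current account = (-695.5) + 117.5 + 41.6 + 24.4 = -512.0
(Excluded from the current account — capital account: acquisition of foreign patents and trademarks (non-produced assets) 13.8, debt forgiveness received from foreign official creditors 20.6, capital transfers received from emigrants 13.3; financial account: foreign purchases of equities on the domestic stock exchange 88.4.)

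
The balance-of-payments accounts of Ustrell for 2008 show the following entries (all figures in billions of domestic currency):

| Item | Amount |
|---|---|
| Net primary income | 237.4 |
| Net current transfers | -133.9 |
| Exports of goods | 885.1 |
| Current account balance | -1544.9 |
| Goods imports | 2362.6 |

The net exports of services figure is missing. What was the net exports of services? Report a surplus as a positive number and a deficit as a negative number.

Current account = goods balance + services balance + net primary income + net secondary income
Sum of the known components = -1374.0
Net exports of services = CA - (known components) = -1544.9 - (-1374.0) = -170.9

-170.9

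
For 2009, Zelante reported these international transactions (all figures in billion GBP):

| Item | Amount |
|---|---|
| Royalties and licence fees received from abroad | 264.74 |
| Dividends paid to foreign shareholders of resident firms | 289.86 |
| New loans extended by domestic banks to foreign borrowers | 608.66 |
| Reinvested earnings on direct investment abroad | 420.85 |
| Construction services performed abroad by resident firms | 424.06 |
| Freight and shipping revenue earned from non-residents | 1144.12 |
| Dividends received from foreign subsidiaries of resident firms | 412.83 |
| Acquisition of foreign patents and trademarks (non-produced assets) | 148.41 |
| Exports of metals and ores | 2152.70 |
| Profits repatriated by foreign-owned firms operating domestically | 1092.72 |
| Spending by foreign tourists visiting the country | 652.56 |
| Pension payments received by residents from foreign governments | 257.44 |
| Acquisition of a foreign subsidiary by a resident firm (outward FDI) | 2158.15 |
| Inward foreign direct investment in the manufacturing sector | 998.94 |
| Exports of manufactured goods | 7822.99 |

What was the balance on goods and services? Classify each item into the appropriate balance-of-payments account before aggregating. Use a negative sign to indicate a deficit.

12461.17

Goods: 7822.99 + 2152.70 = 9975.69
Services: 264.74 + 1144.12 + 424.06 + 652.56 = 2485.48
Trade balance = 9975.69 + 2485.48 = 12461.17
(Excluded from the trade balance — primary income: dividends paid to foreign shareholders of resident firms 289.86, reinvested earnings on direct investment abroad 420.85, dividends received from foreign subsidiaries of resident firms 412.83, profits repatriated by foreign-owned firms operating domestically 1092.72; financial account: new loans extended by domestic banks to foreign borrowers 608.66, acquisition of a foreign subsidiary by a resident firm (outward FDI) 2158.15, inward foreign direct investment in the manufacturing sector 998.94; capital account: acquisition of foreign patents and trademarks (non-produced assets) 148.41; secondary income: pension payments received by residents from foreign governments 257.44.)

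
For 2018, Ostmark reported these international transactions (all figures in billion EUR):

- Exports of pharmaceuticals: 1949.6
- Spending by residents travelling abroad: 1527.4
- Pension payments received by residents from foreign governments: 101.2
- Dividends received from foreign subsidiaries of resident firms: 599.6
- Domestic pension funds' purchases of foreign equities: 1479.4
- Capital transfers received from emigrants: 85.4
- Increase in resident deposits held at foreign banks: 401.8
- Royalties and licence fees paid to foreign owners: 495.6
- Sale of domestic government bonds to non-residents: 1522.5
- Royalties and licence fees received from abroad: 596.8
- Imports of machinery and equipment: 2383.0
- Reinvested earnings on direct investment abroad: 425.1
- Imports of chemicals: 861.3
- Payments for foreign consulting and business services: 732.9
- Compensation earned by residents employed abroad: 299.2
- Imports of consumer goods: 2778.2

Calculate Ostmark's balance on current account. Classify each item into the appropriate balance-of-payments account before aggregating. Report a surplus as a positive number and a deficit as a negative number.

Goods: -2383.0 + 1949.6 - 2778.2 - 861.3 = -4072.9
Services: -732.9 + 596.8 - 495.6 - 1527.4 = -2159.1
Primary income: 599.6 + 425.1 + 299.2 = 1323.9
Secondary income: 101.2
Current account = (-4072.9) + (-2159.1) + 1323.9 + 101.2 = -4806.9
(Excluded from the current account — financial account: domestic pension funds' purchases of foreign equities 1479.4, increase in resident deposits held at foreign banks 401.8, sale of domestic government bonds to non-residents 1522.5; capital account: capital transfers received from emigrants 85.4.)

-4806.9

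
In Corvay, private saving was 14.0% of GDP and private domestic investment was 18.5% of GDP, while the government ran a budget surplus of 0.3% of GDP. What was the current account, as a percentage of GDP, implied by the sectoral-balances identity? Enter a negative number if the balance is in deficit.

By the sectoral-balances identity, CA = (S_private - I) + (T - G).
Private balance = 14.0 - 18.5 = -4.5
Government balance (T - G) = 0.3
CA = -4.5 + 0.3 = -4.2

-4.2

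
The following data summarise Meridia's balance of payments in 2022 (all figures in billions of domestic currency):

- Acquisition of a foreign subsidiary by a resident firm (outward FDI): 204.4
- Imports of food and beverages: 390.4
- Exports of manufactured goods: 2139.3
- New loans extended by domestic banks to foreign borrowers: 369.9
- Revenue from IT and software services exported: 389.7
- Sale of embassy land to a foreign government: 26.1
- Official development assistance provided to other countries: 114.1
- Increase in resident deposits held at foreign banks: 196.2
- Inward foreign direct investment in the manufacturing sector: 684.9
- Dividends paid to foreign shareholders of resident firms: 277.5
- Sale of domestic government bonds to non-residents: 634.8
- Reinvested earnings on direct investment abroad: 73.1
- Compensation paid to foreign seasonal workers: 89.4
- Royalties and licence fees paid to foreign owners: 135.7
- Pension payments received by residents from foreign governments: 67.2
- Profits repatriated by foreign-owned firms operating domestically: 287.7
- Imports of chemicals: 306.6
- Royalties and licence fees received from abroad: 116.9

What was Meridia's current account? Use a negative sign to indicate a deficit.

Goods: -390.4 + 2139.3 - 306.6 = 1442.3
Services: -135.7 + 116.9 + 389.7 = 370.9
Primary income: -89.4 + 73.1 - 287.7 - 277.5 = -581.5
Secondary income: 67.2 - 114.1 = -46.9
Current account = 1442.3 + 370.9 + (-581.5) + (-46.9) = 1184.8
(Excluded from the current account — financial account: acquisition of a foreign subsidiary by a resident firm (outward FDI) 204.4, new loans extended by domestic banks to foreign borrowers 369.9, increase in resident deposits held at foreign banks 196.2, inward foreign direct investment in the manufacturing sector 684.9, sale of domestic government bonds to non-residents 634.8; capital account: sale of embassy land to a foreign government 26.1.)

1184.8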